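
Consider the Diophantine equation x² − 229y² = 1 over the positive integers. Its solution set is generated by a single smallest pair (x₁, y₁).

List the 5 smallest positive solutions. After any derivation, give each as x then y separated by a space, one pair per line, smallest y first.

5848201 386460
68402909872801 4520191516920
800067931842043513801 52869977098885735380
9357916158133073035999171201 618388505879356792878585840
109453949267819191656474935990205001 7232920556944267680961578290412300

√229 = [15; 7,1,1,7,30, …], period ℓ=5 (odd) → k=9
k=0  a_k=15  p_k/q_k = 15/1
…
k=8  a_k=1  p_k/q_k = 776325/51301
k=9  a_k=7  p_k/q_k = 5848201/386460
fundamental: x₁=5848201, y₁=386460  (since 34201454936401 − 229·149351331600 = 1)
(x_2, y_2) = (5848201·5848201 + 229·386460·386460, 5848201·386460 + 386460·5848201) = (68402909872801, 4520191516920)
(x_3, y_3) = (5848201·68402909872801 + 229·386460·4520191516920, 5848201·4520191516920 + 386460·68402909872801) = (800067931842043513801, 52869977098885735380)
(x_4, y_4) = (5848201·800067931842043513801 + 229·386460·52869977098885735380, 5848201·52869977098885735380 + 386460·800067931842043513801) = (9357916158133073035999171201, 618388505879356792878585840)
(x_5, y_5) = (5848201·9357916158133073035999171201 + 229·386460·618388505879356792878585840, 5848201·618388505879356792878585840 + 386460·9357916158133073035999171201) = (109453949267819191656474935990205001, 7232920556944267680961578290412300)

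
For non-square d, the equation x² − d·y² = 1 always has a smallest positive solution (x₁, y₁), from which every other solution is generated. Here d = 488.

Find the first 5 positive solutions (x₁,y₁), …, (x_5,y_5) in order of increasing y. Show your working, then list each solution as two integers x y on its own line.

√488 = [22; 11,44, …], period ℓ=2 (even) → k=1
step 0: (22, 1)  from 22·(1,0) + (0,1)
step 1: (243, 11)  from 11·(22,1) + (1,0)
→ (243, 11).  Check: 243²=59049, 488·11²=59048, difference 1.
(243+11√488)^2 = 118097 + 5346√488
(243+11√488)^3 = 57394899 + 2598145√488
(243+11√488)^4 = 27893802817 + 1262693124√488
(243+11√488)^5 = 13556330774163 + 613666260119√488

243 11
118097 5346
57394899 2598145
27893802817 1262693124
13556330774163 613666260119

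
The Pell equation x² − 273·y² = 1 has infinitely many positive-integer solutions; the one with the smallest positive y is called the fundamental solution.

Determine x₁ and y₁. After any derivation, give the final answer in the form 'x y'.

727 44

√273 = [16; 1,1,10,1,1,32, …], period ℓ=6 (even) → k=5
step 0: (16, 1)  from 16·(1,0) + (0,1)
…
step 2: (33, 2)  from 1·(17,1) + (16,1)
…
step 4: (380, 23)  from 1·(347,21) + (33,2)
step 5: (727, 44)  from 1·(380,23) + (347,21)
fundamental: x₁=727, y₁=44  (since 528529 − 273·1936 = 1)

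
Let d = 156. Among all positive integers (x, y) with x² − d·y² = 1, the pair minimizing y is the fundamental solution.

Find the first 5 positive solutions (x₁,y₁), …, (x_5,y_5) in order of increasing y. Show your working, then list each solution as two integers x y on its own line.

25 2
1249 100
62425 4998
3120001 249800
155937625 12485002

[12; 2,24] for √156; ℓ=2 ⇒ convergent index 1
k=0  a_k=12  p_k/q_k = 12/1
k=1  a_k=2  p_k/q_k = 25/2
(x₁, y₁) = (25, 2);  25² − 156·2² = 1 ✓
(25+2√156)^2 = 1249 + 100√156
(25+2√156)^3 = 62425 + 4998√156
(25+2√156)^4 = 3120001 + 249800√156
(25+2√156)^5 = 155937625 + 12485002√156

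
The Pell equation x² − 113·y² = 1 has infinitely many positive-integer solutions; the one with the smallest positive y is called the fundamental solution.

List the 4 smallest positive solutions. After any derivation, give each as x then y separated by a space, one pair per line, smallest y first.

d=113: √d = [10; 1,1,1,2,2,1,1,1,20] (ℓ=9, odd), read p_17/q_17
step 0: (10, 1)  from 10·(1,0) + (0,1)
…
step 3: (32, 3)  from 1·(21,2) + (11,1)
step 4: (85, 8)  from 2·(32,3) + (21,2)
…
step 10: (16785, 1579)  from 1·(16009,1506) + (776,73)
…
step 12: (49579, 4664)  from 1·(32794,3085) + (16785,1579)
step 13: (131952, 12413)  from 2·(49579,4664) + (32794,3085)
step 14: (313483, 29490)  from 2·(131952,12413) + (49579,4664)
…
step 16: (758918, 71393)  from 1·(445435,41903) + (313483,29490)
step 17: (1204353, 113296)  from 1·(758918,71393) + (445435,41903)
(x₁, y₁) = (1204353, 113296);  1204353² − 113·113296² = 1 ✓
(1204353+113296√113)^2 = 2900932297217 + 272896754976√113
(1204353+113296√113)^3 = 6987493029899166849 + 657328051091107760√113
(1204353+113296√113)^4 = 16830816386073401651890177 + 1583310020631184911403584√113

1204353 113296
2900932297217 272896754976
6987493029899166849 657328051091107760
16830816386073401651890177 1583310020631184911403584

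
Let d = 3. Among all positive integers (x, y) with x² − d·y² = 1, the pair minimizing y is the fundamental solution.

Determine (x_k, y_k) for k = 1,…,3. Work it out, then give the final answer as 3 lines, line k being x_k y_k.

d=3: √d = [1; 1,2] (ℓ=2, even), read p_1/q_1
step 0: (1, 1)  from 1·(1,0) + (0,1)
step 1: (2, 1)  from 1·(1,1) + (1,0)
fundamental: x₁=2, y₁=1  (since 4 − 3·1 = 1)
(x_2, y_2) = (2·2 + 3·1·1, 2·1 + 1·2) = (7, 4)
(x_3, y_3) = (2·7 + 3·1·4, 2·4 + 1·7) = (26, 15)

2 1
7 4
26 15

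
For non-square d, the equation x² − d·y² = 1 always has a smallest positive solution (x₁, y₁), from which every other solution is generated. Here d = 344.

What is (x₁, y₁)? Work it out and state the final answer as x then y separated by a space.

√344 = [18; 1,1,4,1,3,1,4,1,1,36, …], period ℓ=10 (even) → k=9
k=0  a_k=18  p_k/q_k = 18/1
…
k=3  a_k=4  p_k/q_k = 167/9
k=4  a_k=1  p_k/q_k = 204/11
…
k=6  a_k=1  p_k/q_k = 983/53
k=7  a_k=4  p_k/q_k = 4711/254
k=8  a_k=1  p_k/q_k = 5694/307
k=9  a_k=1  p_k/q_k = 10405/561
(x₁, y₁) = (10405, 561);  10405² − 344·561² = 1 ✓

10405 561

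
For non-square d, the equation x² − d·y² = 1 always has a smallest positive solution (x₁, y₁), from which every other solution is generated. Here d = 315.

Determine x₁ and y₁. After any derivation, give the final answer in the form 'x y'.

71 4

√315 → a₀=17, period (1,2,1,34); ℓ=4 even so k=3
i=0: a=17 ⇒ p=17, q=1
…
i=2: a=2 ⇒ p=53, q=3
i=3: a=1 ⇒ p=71, q=4
(x₁, y₁) = (71, 4);  71² − 315·4² = 1 ✓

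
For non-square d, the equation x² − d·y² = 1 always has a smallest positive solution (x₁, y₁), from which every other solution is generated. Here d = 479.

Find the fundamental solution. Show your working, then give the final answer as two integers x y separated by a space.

√479 = [21; 1,7,1,3,2,21,2,3,1,7,1,42, …], period ℓ=12 (even) → k=11
k=0  a_k=21  p_k/q_k = 21/1
…
k=3  a_k=1  p_k/q_k = 197/9
…
k=5  a_k=2  p_k/q_k = 1729/79
…
k=9  a_k=1  p_k/q_k = 340591/15562
k=10  a_k=7  p_k/q_k = 2648849/121029
k=11  a_k=1  p_k/q_k = 2989440/136591
→ (2989440, 136591).  Check: 2989440²=8936751513600, 479·136591²=8936751513599, difference 1.

2989440 136591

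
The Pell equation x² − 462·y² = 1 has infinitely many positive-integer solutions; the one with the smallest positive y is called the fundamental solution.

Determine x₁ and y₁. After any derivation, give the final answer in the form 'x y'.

[21; 2,42] for √462; ℓ=2 ⇒ convergent index 1
k=0  a_k=21  p_k/q_k = 21/1
k=1  a_k=2  p_k/q_k = 43/2
(x₁, y₁) = (43, 2);  43² − 462·2² = 1 ✓

43 2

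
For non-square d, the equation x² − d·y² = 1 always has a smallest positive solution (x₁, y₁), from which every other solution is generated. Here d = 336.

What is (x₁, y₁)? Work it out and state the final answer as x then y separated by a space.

d=336: √d = [18; 3,36] (ℓ=2, even), read p_1/q_1
step 0: (18, 1)  from 18·(1,0) + (0,1)
step 1: (55, 3)  from 3·(18,1) + (1,0)
→ (55, 3).  Check: 55²=3025, 336·3²=3024, difference 1.

55 3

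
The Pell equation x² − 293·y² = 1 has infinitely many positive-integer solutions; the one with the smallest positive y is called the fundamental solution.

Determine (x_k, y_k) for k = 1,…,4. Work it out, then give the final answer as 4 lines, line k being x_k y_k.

d=293: √d = [17; 8,1,1,8,34] (ℓ=5, odd), read p_9/q_9
i=0: a=17 ⇒ p=17, q=1
i=1: a=8 ⇒ p=137, q=8
i=2: a=1 ⇒ p=154, q=9
i=3: a=1 ⇒ p=291, q=17
i=4: a=8 ⇒ p=2482, q=145
i=5: a=34 ⇒ p=84679, q=4947
i=6: a=8 ⇒ p=679914, q=39721
i=7: a=1 ⇒ p=764593, q=44668
i=8: a=1 ⇒ p=1444507, q=84389
i=9: a=8 ⇒ p=12320649, q=719780
→ (12320649, 719780).  Check: 12320649²=151798391781201, 293·719780²=151798391781200, difference 1.
k=2:  x_2 = 12320649·12320649+293·719780·719780 = 303596783562401,  y_2 = 12320649·719780+719780·12320649 = 17736313474440
k=3:  x_3 = 12320649·303596783562401+293·719780·17736313474440 = 7481018815602612315849,  y_3 = 12320649·17736313474440+719780·303596783562401 = 437045785745090703340
k=4:  x_4 = 12320649·7481018815602612315849+293·719780·437045785745090703340 = 184342013978870716056521769601,  y_4 = 12320649·437045785745090703340+719780·7481018815602612315849 = 10769375446188914321717060880

12320649 719780
303596783562401 17736313474440
7481018815602612315849 437045785745090703340
184342013978870716056521769601 10769375446188914321717060880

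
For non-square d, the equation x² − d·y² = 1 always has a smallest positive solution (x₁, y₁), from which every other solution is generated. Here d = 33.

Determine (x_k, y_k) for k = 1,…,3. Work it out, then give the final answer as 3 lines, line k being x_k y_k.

√33 → a₀=5, period (1,2,1,10); ℓ=4 even so k=3
a_0=5:  p_0=5·1+0=5,  q_0=5·0+1=1
…
a_2=2:  p_2=2·6+5=17,  q_2=2·1+1=3
a_3=1:  p_3=1·17+6=23,  q_3=1·3+1=4
(x₁, y₁) = (23, 4);  23² − 33·4² = 1 ✓
n=2: (23,4)∘(23,4) = (23·23+33·4·4, 23·4+4·23) = (1057,184)
n=3: (1057,184)∘(23,4) = (23·1057+33·4·184, 23·184+4·1057) = (48599,8460)

23 4
1057 184
48599 8460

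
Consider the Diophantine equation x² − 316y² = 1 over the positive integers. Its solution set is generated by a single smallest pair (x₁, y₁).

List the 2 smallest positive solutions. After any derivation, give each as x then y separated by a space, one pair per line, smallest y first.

√316 → a₀=17, period (1,3,2,8,2,3,1,34); ℓ=8 even so k=7
a_0=17:  p_0=17·1+0=17,  q_0=17·0+1=1
a_1=1:  p_1=1·17+1=18,  q_1=1·1+0=1
a_2=3:  p_2=3·18+17=71,  q_2=3·1+1=4
…
a_6=3:  p_6=3·2862+1351=9937,  q_6=3·161+76=559
a_7=1:  p_7=1·9937+2862=12799,  q_7=1·559+161=720
(x₁, y₁) = (12799, 720);  12799² − 316·720² = 1 ✓
n=2: (12799,720)∘(12799,720) = (12799·12799+316·720·720, 12799·720+720·12799) = (327628801,18430560)

12799 720
327628801 18430560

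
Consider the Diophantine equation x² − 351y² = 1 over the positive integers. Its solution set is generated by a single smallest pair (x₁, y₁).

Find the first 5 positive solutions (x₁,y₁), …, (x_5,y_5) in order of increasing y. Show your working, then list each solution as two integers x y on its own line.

√351 = [18; 1,2,1,3,2,2,2,3,1,2,1,36, …], period ℓ=12 (even) → k=11
i=0: a=18 ⇒ p=18, q=1
i=1: a=1 ⇒ p=19, q=1
…
i=4: a=3 ⇒ p=281, q=15
…
i=8: a=3 ⇒ p=12796, q=683
i=9: a=1 ⇒ p=16543, q=883
i=10: a=2 ⇒ p=45882, q=2449
i=11: a=1 ⇒ p=62425, q=3332
fundamental: x₁=62425, y₁=3332  (since 3896880625 − 351·11102224 = 1)
k=2:  x_2 = 62425·62425+351·3332·3332 = 7793761249,  y_2 = 62425·3332+3332·62425 = 416000200
k=3:  x_3 = 62425·7793761249+351·3332·416000200 = 973051091875225,  y_3 = 62425·416000200+3332·7793761249 = 51937624966668
k=4:  x_4 = 62425·973051091875225+351·3332·51937624966668 = 121485428812828080001,  y_4 = 62425·51937624966668+3332·973051091875225 = 6484412476672499600
k=5:  x_5 = 62425·121485428812828080001+351·3332·6484412476672499600 = 15167455786308534696249625,  y_5 = 62425·6484412476672499600+3332·121485428812828080001 = 809578897660623950093332

62425 3332
7793761249 416000200
973051091875225 51937624966668
121485428812828080001 6484412476672499600
15167455786308534696249625 809578897660623950093332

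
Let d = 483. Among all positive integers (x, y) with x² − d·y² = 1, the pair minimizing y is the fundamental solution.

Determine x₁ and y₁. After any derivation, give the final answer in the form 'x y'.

22 1

√483 = [21; 1,42, …], period ℓ=2 (even) → k=1
step 0: (21, 1)  from 21·(1,0) + (0,1)
step 1: (22, 1)  from 1·(21,1) + (1,0)
fundamental: x₁=22, y₁=1  (since 484 − 483·1 = 1)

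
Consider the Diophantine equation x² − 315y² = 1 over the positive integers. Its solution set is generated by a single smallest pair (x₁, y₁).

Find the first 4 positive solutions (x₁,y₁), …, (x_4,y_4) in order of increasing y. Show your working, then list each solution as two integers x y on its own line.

√315 = [17; 1,2,1,34, …], period ℓ=4 (even) → k=3
step 0: (17, 1)  from 17·(1,0) + (0,1)
step 1: (18, 1)  from 1·(17,1) + (1,0)
step 2: (53, 3)  from 2·(18,1) + (17,1)
step 3: (71, 4)  from 1·(53,3) + (18,1)
(x₁, y₁) = (71, 4);  71² − 315·4² = 1 ✓
n=2: (71,4)∘(71,4) = (71·71+315·4·4, 71·4+4·71) = (10081,568)
n=3: (10081,568)∘(71,4) = (71·10081+315·4·568, 71·568+4·10081) = (1431431,80652)
n=4: (1431431,80652)∘(71,4) = (71·1431431+315·4·80652, 71·80652+4·1431431) = (203253121,11452016)

71 4
10081 568
1431431 80652
203253121 11452016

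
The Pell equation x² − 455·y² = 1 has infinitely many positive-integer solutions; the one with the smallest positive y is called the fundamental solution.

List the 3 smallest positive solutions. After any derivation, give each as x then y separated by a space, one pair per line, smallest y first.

64 3
8191 384
1048384 49149

d=455: √d = [21; 3,42] (ℓ=2, even), read p_1/q_1
step 0: (21, 1)  from 21·(1,0) + (0,1)
step 1: (64, 3)  from 3·(21,1) + (1,0)
fundamental: x₁=64, y₁=3  (since 4096 − 455·9 = 1)
(64+3√455)^2 = 8191 + 384√455
(64+3√455)^3 = 1048384 + 49149√455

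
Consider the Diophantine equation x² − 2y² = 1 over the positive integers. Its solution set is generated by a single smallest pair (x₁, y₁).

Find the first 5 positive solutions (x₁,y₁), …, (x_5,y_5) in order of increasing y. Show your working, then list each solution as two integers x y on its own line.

[1; 2] for √2; ℓ=1 ⇒ convergent index 1
a_0=1:  p_0=1·1+0=1,  q_0=1·0+1=1
a_1=2:  p_1=2·1+1=3,  q_1=2·1+0=2
fundamental: x₁=3, y₁=2  (since 9 − 2·4 = 1)
k=2:  x_2 = 3·3+2·2·2 = 17,  y_2 = 3·2+2·3 = 12
k=3:  x_3 = 3·17+2·2·12 = 99,  y_3 = 3·12+2·17 = 70
k=4:  x_4 = 3·99+2·2·70 = 577,  y_4 = 3·70+2·99 = 408
k=5:  x_5 = 3·577+2·2·408 = 3363,  y_5 = 3·408+2·577 = 2378

3 2
17 12
99 70
577 408
3363 2378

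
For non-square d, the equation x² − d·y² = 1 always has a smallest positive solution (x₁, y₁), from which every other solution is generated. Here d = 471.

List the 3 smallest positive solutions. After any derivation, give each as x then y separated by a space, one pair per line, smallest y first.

7838695 361188
122890278606049 5662485139320
1926598824915678693415 88772987898323613612

d=471: √d = [21; 1,2,2,1,3,…,2,1,42] (ℓ=14, even), read p_13/q_13
step 0: (21, 1)  from 21·(1,0) + (0,1)
step 1: (22, 1)  from 1·(21,1) + (1,0)
step 2: (65, 3)  from 2·(22,1) + (21,1)
step 3: (152, 7)  from 2·(65,3) + (22,1)
…
step 5: (803, 37)  from 3·(217,10) + (152,7)
…
step 10: (843469, 38865)  from 1·(644804,29711) + (198665,9154)
…
step 12: (5506953, 253747)  from 2·(2331742,107441) + (843469,38865)
step 13: (7838695, 361188)  from 1·(5506953,253747) + (2331742,107441)
(x₁, y₁) = (7838695, 361188);  7838695² − 471·361188² = 1 ✓
(x_2, y_2) = (7838695·7838695 + 471·361188·361188, 7838695·361188 + 361188·7838695) = (122890278606049, 5662485139320)
(x_3, y_3) = (7838695·122890278606049 + 471·361188·5662485139320, 7838695·5662485139320 + 361188·122890278606049) = (1926598824915678693415, 88772987898323613612)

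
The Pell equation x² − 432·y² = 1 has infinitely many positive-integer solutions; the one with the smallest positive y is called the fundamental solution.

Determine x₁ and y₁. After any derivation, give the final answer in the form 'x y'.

1351 65

[20; 1,3,1,1,1,3,1,40] for √432; ℓ=8 ⇒ convergent index 7
i=0: a=20 ⇒ p=20, q=1
…
i=5: a=1 ⇒ p=291, q=14
i=6: a=3 ⇒ p=1060, q=51
i=7: a=1 ⇒ p=1351, q=65
(x₁, y₁) = (1351, 65);  1351² − 432·65² = 1 ✓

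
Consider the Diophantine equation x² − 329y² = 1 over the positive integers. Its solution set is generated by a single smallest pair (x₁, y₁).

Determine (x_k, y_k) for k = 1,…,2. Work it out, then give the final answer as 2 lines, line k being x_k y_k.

√329 → a₀=18, period (7,4,2,1,1,4,1,1,2,4,7,36); ℓ=12 even so k=11
step 0: (18, 1)  from 18·(1,0) + (0,1)
…
step 3: (1179, 65)  from 2·(526,29) + (127,7)
step 4: (1705, 94)  from 1·(1179,65) + (526,29)
step 5: (2884, 159)  from 1·(1705,94) + (1179,65)
…
step 10: (328794, 18127)  from 4·(74857,4127) + (29366,1619)
step 11: (2376415, 131016)  from 7·(328794,18127) + (74857,4127)
→ (2376415, 131016).  Check: 2376415²=5647348252225, 329·131016²=5647348252224, difference 1.
(x_2, y_2) = (2376415·2376415 + 329·131016·131016, 2376415·131016 + 131016·2376415) = (11294696504449, 622696775280)

2376415 131016
11294696504449 622696775280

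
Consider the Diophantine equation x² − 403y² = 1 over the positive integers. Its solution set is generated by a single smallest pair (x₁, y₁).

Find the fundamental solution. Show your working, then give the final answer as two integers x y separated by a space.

[20; 13,2,1,3,1,3,1,2,13,40] for √403; ℓ=10 ⇒ convergent index 9
k=0  a_k=20  p_k/q_k = 20/1
k=1  a_k=13  p_k/q_k = 261/13
…
k=7  a_k=1  p_k/q_k = 17967/895
k=8  a_k=2  p_k/q_k = 50147/2498
k=9  a_k=13  p_k/q_k = 669878/33369
fundamental: x₁=669878, y₁=33369  (since 448736534884 − 403·1113490161 = 1)

669878 33369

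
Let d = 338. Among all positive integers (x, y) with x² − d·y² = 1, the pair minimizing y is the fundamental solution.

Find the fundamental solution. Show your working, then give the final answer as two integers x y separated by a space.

d=338: √d = [18; 2,1,1,2,36] (ℓ=5, odd), read p_9/q_9
i=0: a=18 ⇒ p=18, q=1
…
i=3: a=1 ⇒ p=92, q=5
…
i=5: a=36 ⇒ p=8696, q=473
…
i=7: a=1 ⇒ p=26327, q=1432
i=8: a=1 ⇒ p=43958, q=2391
i=9: a=2 ⇒ p=114243, q=6214
fundamental: x₁=114243, y₁=6214  (since 13051463049 − 338·38613796 = 1)

114243 6214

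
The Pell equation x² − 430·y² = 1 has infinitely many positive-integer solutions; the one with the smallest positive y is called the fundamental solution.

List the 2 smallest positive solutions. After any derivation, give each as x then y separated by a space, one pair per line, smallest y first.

√430 → a₀=20, period (1,2,1,3,1,…,2,1,40); ℓ=14 even so k=13
a_0=20:  p_0=20·1+0=20,  q_0=20·0+1=1
a_1=1:  p_1=1·20+1=21,  q_1=1·1+0=1
…
a_3=1:  p_3=1·62+21=83,  q_3=1·3+1=4
a_4=3:  p_4=3·83+62=311,  q_4=3·4+3=15
…
a_6=6:  p_6=6·394+311=2675,  q_6=6·19+15=129
a_7=8:  p_7=8·2675+394=21794,  q_7=8·129+19=1051
a_8=6:  p_8=6·21794+2675=133439,  q_8=6·1051+129=6435
a_9=1:  p_9=1·133439+21794=155233,  q_9=1·6435+1051=7486
a_10=3:  p_10=3·155233+133439=599138,  q_10=3·7486+6435=28893
a_11=1:  p_11=1·599138+155233=754371,  q_11=1·28893+7486=36379
a_12=2:  p_12=2·754371+599138=2107880,  q_12=2·36379+28893=101651
a_13=1:  p_13=1·2107880+754371=2862251,  q_13=1·101651+36379=138030
→ (2862251, 138030).  Check: 2862251²=8192480787001, 430·138030²=8192480787000, difference 1.
(x_2, y_2) = (2862251·2862251 + 430·138030·138030, 2862251·138030 + 138030·2862251) = (16384961574001, 790153011060)

2862251 138030
16384961574001 790153011060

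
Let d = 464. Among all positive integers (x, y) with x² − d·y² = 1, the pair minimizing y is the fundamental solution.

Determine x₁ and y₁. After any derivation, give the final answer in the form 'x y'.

9801 455

[21; 1,1,5,1,1,1,5,1,1,42] for √464; ℓ=10 ⇒ convergent index 9
step 0: (21, 1)  from 21·(1,0) + (0,1)
step 1: (22, 1)  from 1·(21,1) + (1,0)
step 2: (43, 2)  from 1·(22,1) + (21,1)
step 3: (237, 11)  from 5·(43,2) + (22,1)
step 4: (280, 13)  from 1·(237,11) + (43,2)
step 5: (517, 24)  from 1·(280,13) + (237,11)
step 6: (797, 37)  from 1·(517,24) + (280,13)
step 7: (4502, 209)  from 5·(797,37) + (517,24)
step 8: (5299, 246)  from 1·(4502,209) + (797,37)
step 9: (9801, 455)  from 1·(5299,246) + (4502,209)
fundamental: x₁=9801, y₁=455  (since 96059601 − 464·207025 = 1)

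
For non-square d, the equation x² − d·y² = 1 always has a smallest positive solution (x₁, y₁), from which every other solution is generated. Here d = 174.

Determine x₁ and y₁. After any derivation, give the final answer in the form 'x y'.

√174 = [13; 5,4,5,26, …], period ℓ=4 (even) → k=3
i=0: a=13 ⇒ p=13, q=1
i=1: a=5 ⇒ p=66, q=5
i=2: a=4 ⇒ p=277, q=21
i=3: a=5 ⇒ p=1451, q=110
fundamental: x₁=1451, y₁=110  (since 2105401 − 174·12100 = 1)

1451 110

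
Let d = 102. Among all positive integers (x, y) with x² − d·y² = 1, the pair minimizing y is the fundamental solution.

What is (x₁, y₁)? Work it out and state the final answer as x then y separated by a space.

101 10

d=102: √d = [10; 10,20] (ℓ=2, even), read p_1/q_1
a_0=10:  p_0=10·1+0=10,  q_0=10·0+1=1
a_1=10:  p_1=10·10+1=101,  q_1=10·1+0=10
fundamental: x₁=101, y₁=10  (since 10201 − 102·100 = 1)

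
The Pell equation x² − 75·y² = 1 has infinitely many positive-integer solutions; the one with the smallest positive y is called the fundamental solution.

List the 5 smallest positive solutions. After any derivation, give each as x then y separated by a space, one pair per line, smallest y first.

26 3
1351 156
70226 8109
3650401 421512
189750626 21910515

[8; 1,1,1,16] for √75; ℓ=4 ⇒ convergent index 3
a_0=8:  p_0=8·1+0=8,  q_0=8·0+1=1
…
a_2=1:  p_2=1·9+8=17,  q_2=1·1+1=2
a_3=1:  p_3=1·17+9=26,  q_3=1·2+1=3
(x₁, y₁) = (26, 3);  26² − 75·3² = 1 ✓
(26+3√75)^2 = 1351 + 156√75
(26+3√75)^3 = 70226 + 8109√75
(26+3√75)^4 = 3650401 + 421512√75
(26+3√75)^5 = 189750626 + 21910515√75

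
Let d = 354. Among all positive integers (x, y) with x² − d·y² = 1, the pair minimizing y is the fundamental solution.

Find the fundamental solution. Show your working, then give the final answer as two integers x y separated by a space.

√354 = [18; 1,4,2,2,18,2,2,4,1,36, …], period ℓ=10 (even) → k=9
a_0=18:  p_0=18·1+0=18,  q_0=18·0+1=1
…
a_2=4:  p_2=4·19+18=94,  q_2=4·1+1=5
a_3=2:  p_3=2·94+19=207,  q_3=2·5+1=11
…
a_5=18:  p_5=18·508+207=9351,  q_5=18·27+11=497
a_6=2:  p_6=2·9351+508=19210,  q_6=2·497+27=1021
a_7=2:  p_7=2·19210+9351=47771,  q_7=2·1021+497=2539
a_8=4:  p_8=4·47771+19210=210294,  q_8=4·2539+1021=11177
a_9=1:  p_9=1·210294+47771=258065,  q_9=1·11177+2539=13716
fundamental: x₁=258065, y₁=13716  (since 66597544225 − 354·188128656 = 1)

258065 13716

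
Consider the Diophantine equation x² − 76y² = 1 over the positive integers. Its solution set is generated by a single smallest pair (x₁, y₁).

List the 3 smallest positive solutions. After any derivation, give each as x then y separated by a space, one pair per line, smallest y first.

57799 6630
6681448801 766414740
772362118440199 88596011107890

√76 → a₀=8, period (1,2,1,1,5,4,5,1,1,2,1,16); ℓ=12 even so k=11
i=0: a=8 ⇒ p=8, q=1
…
i=3: a=1 ⇒ p=35, q=4
i=4: a=1 ⇒ p=61, q=7
i=5: a=5 ⇒ p=340, q=39
i=6: a=4 ⇒ p=1421, q=163
…
i=8: a=1 ⇒ p=8866, q=1017
i=9: a=1 ⇒ p=16311, q=1871
i=10: a=2 ⇒ p=41488, q=4759
i=11: a=1 ⇒ p=57799, q=6630
(x₁, y₁) = (57799, 6630);  57799² − 76·6630² = 1 ✓
k=2:  x_2 = 57799·57799+76·6630·6630 = 6681448801,  y_2 = 57799·6630+6630·57799 = 766414740
k=3:  x_3 = 57799·6681448801+76·6630·766414740 = 772362118440199,  y_3 = 57799·766414740+6630·6681448801 = 88596011107890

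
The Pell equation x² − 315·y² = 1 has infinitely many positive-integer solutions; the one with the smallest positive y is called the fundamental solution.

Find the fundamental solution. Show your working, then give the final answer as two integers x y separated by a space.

√315 → a₀=17, period (1,2,1,34); ℓ=4 even so k=3
i=0: a=17 ⇒ p=17, q=1
…
i=2: a=2 ⇒ p=53, q=3
i=3: a=1 ⇒ p=71, q=4
(x₁, y₁) = (71, 4);  71² − 315·4² = 1 ✓

71 4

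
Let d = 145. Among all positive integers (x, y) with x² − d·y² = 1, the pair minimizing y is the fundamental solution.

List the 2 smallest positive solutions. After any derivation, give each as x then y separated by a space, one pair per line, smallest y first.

289 24
167041 13872

√145 = [12; 24, …], period ℓ=1 (odd) → k=1
i=0: a=12 ⇒ p=12, q=1
i=1: a=24 ⇒ p=289, q=24
(x₁, y₁) = (289, 24);  289² − 145·24² = 1 ✓
(x_2, y_2) = (289·289 + 145·24·24, 289·24 + 24·289) = (167041, 13872)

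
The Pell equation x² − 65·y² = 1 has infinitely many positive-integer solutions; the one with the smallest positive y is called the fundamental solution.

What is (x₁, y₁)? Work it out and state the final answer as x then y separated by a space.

√65 = [8; 16, …], period ℓ=1 (odd) → k=1
k=0  a_k=8  p_k/q_k = 8/1
k=1  a_k=16  p_k/q_k = 129/16
(x₁, y₁) = (129, 16);  129² − 65·16² = 1 ✓

129 16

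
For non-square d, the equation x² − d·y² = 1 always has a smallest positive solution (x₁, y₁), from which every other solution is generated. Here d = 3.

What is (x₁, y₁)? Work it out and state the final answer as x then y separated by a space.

[1; 1,2] for √3; ℓ=2 ⇒ convergent index 1
step 0: (1, 1)  from 1·(1,0) + (0,1)
step 1: (2, 1)  from 1·(1,1) + (1,0)
(x₁, y₁) = (2, 1);  2² − 3·1² = 1 ✓

2 1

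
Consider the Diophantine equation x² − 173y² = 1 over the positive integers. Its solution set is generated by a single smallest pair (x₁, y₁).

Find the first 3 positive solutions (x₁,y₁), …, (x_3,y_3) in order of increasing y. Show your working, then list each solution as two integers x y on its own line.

2499849 190060
12498490045601 950242601880
62488675684008728649 4750926036134042180

[13; 6,1,1,6,26] for √173; ℓ=5 ⇒ convergent index 9
i=0: a=13 ⇒ p=13, q=1
i=1: a=6 ⇒ p=79, q=6
i=2: a=1 ⇒ p=92, q=7
i=3: a=1 ⇒ p=171, q=13
i=4: a=6 ⇒ p=1118, q=85
i=5: a=26 ⇒ p=29239, q=2223
…
i=7: a=1 ⇒ p=205791, q=15646
i=8: a=1 ⇒ p=382343, q=29069
i=9: a=6 ⇒ p=2499849, q=190060
→ (2499849, 190060).  Check: 2499849²=6249245022801, 173·190060²=6249245022800, difference 1.
k=2:  x_2 = 2499849·2499849+173·190060·190060 = 12498490045601,  y_2 = 2499849·190060+190060·2499849 = 950242601880
k=3:  x_3 = 2499849·12498490045601+173·190060·950242601880 = 62488675684008728649,  y_3 = 2499849·950242601880+190060·12498490045601 = 4750926036134042180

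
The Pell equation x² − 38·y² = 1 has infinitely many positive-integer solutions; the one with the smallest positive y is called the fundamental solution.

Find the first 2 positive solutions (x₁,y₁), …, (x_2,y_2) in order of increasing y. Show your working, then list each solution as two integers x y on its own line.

37 6
2737 444

[6; 6,12] for √38; ℓ=2 ⇒ convergent index 1
a_0=6:  p_0=6·1+0=6,  q_0=6·0+1=1
a_1=6:  p_1=6·6+1=37,  q_1=6·1+0=6
→ (37, 6).  Check: 37²=1369, 38·6²=1368, difference 1.
k=2:  x_2 = 37·37+38·6·6 = 2737,  y_2 = 37·6+6·37 = 444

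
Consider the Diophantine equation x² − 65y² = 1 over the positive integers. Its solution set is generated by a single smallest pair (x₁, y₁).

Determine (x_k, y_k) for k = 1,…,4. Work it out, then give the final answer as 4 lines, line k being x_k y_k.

129 16
33281 4128
8586369 1065008
2215249921 274767936

√65 = [8; 16, …], period ℓ=1 (odd) → k=1
step 0: (8, 1)  from 8·(1,0) + (0,1)
step 1: (129, 16)  from 16·(8,1) + (1,0)
(x₁, y₁) = (129, 16);  129² − 65·16² = 1 ✓
(129+16√65)^2 = 33281 + 4128√65
(129+16√65)^3 = 8586369 + 1065008√65
(129+16√65)^4 = 2215249921 + 274767936√65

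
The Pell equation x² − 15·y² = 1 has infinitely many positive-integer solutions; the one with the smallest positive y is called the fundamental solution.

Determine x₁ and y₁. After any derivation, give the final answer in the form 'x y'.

4 1

√15 → a₀=3, period (1,6); ℓ=2 even so k=1
k=0  a_k=3  p_k/q_k = 3/1
k=1  a_k=1  p_k/q_k = 4/1
(x₁, y₁) = (4, 1);  4² − 15·1² = 1 ✓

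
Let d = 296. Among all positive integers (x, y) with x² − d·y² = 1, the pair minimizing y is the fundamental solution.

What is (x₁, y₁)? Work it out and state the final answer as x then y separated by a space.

√296 = [17; 4,1,7,1,4,34, …], period ℓ=6 (even) → k=5
i=0: a=17 ⇒ p=17, q=1
…
i=4: a=1 ⇒ p=757, q=44
i=5: a=4 ⇒ p=3699, q=215
→ (3699, 215).  Check: 3699²=13682601, 296·215²=13682600, difference 1.

3699 215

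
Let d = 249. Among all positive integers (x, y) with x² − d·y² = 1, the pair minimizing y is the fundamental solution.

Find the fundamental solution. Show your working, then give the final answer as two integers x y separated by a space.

d=249: √d = [15; 1,3,1,1,5,…,3,1,30] (ℓ=16, even), read p_15/q_15
k=0  a_k=15  p_k/q_k = 15/1
k=1  a_k=1  p_k/q_k = 16/1
…
k=3  a_k=1  p_k/q_k = 79/5
…
k=5  a_k=5  p_k/q_k = 789/50
…
k=7  a_k=3  p_k/q_k = 3582/227
k=8  a_k=10  p_k/q_k = 36751/2329
k=9  a_k=3  p_k/q_k = 113835/7214
k=10  a_k=1  p_k/q_k = 150586/9543
…
k=12  a_k=1  p_k/q_k = 1017351/64472
k=13  a_k=1  p_k/q_k = 1884116/119401
k=14  a_k=3  p_k/q_k = 6669699/422675
k=15  a_k=1  p_k/q_k = 8553815/542076
(x₁, y₁) = (8553815, 542076);  8553815² − 249·542076² = 1 ✓

8553815 542076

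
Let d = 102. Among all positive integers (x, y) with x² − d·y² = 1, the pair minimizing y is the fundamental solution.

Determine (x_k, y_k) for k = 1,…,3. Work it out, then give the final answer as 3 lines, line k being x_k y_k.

101 10
20401 2020
4120901 408030

[10; 10,20] for √102; ℓ=2 ⇒ convergent index 1
i=0: a=10 ⇒ p=10, q=1
i=1: a=10 ⇒ p=101, q=10
fundamental: x₁=101, y₁=10  (since 10201 − 102·100 = 1)
k=2:  x_2 = 101·101+102·10·10 = 20401,  y_2 = 101·10+10·101 = 2020
k=3:  x_3 = 101·20401+102·10·2020 = 4120901,  y_3 = 101·2020+10·20401 = 408030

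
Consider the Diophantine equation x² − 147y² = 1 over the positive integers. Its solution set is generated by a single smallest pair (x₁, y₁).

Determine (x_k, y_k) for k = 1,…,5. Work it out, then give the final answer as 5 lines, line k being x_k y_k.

√147 → a₀=12, period (8,24); ℓ=2 even so k=1
a_0=12:  p_0=12·1+0=12,  q_0=12·0+1=1
a_1=8:  p_1=8·12+1=97,  q_1=8·1+0=8
→ (97, 8).  Check: 97²=9409, 147·8²=9408, difference 1.
k=2:  x_2 = 97·97+147·8·8 = 18817,  y_2 = 97·8+8·97 = 1552
k=3:  x_3 = 97·18817+147·8·1552 = 3650401,  y_3 = 97·1552+8·18817 = 301080
k=4:  x_4 = 97·3650401+147·8·301080 = 708158977,  y_4 = 97·301080+8·3650401 = 58407968
k=5:  x_5 = 97·708158977+147·8·58407968 = 137379191137,  y_5 = 97·58407968+8·708158977 = 11330844712

97 8
18817 1552
3650401 301080
708158977 58407968
137379191137 11330844712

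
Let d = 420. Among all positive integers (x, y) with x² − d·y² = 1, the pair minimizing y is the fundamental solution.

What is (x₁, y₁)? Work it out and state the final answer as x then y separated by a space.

d=420: √d = [20; 2,40] (ℓ=2, even), read p_1/q_1
a_0=20:  p_0=20·1+0=20,  q_0=20·0+1=1
a_1=2:  p_1=2·20+1=41,  q_1=2·1+0=2
fundamental: x₁=41, y₁=2  (since 1681 − 420·4 = 1)

41 2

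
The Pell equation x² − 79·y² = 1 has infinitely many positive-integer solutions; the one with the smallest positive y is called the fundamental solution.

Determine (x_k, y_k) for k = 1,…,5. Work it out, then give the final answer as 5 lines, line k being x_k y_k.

80 9
12799 1440
2047760 230391
327628801 36861120
52418560400 5897548809

√79 → a₀=8, period (1,7,1,16); ℓ=4 even so k=3
k=0  a_k=8  p_k/q_k = 8/1
…
k=2  a_k=7  p_k/q_k = 71/8
k=3  a_k=1  p_k/q_k = 80/9
→ (80, 9).  Check: 80²=6400, 79·9²=6399, difference 1.
k=2:  x_2 = 80·80+79·9·9 = 12799,  y_2 = 80·9+9·80 = 1440
k=3:  x_3 = 80·12799+79·9·1440 = 2047760,  y_3 = 80·1440+9·12799 = 230391
k=4:  x_4 = 80·2047760+79·9·230391 = 327628801,  y_4 = 80·230391+9·2047760 = 36861120
k=5:  x_5 = 80·327628801+79·9·36861120 = 52418560400,  y_5 = 80·36861120+9·327628801 = 5897548809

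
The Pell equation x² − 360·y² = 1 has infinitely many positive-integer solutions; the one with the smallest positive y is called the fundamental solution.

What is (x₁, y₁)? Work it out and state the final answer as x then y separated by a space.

19 1

√360 → a₀=18, period (1,36); ℓ=2 even so k=1
a_0=18:  p_0=18·1+0=18,  q_0=18·0+1=1
a_1=1:  p_1=1·18+1=19,  q_1=1·1+0=1
fundamental: x₁=19, y₁=1  (since 361 − 360·1 = 1)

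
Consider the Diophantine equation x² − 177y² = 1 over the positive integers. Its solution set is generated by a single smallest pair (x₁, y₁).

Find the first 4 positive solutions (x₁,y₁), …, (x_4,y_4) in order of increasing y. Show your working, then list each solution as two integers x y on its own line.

[13; 3,3,2,8,2,3,3,26] for √177; ℓ=8 ⇒ convergent index 7
k=0  a_k=13  p_k/q_k = 13/1
…
k=3  a_k=2  p_k/q_k = 306/23
…
k=5  a_k=2  p_k/q_k = 5468/411
k=6  a_k=3  p_k/q_k = 18985/1427
k=7  a_k=3  p_k/q_k = 62423/4692
(x₁, y₁) = (62423, 4692);  62423² − 177·4692² = 1 ✓
n=2: (62423,4692)∘(62423,4692) = (62423·62423+177·4692·4692, 62423·4692+4692·62423) = (7793261857,585777432)
n=3: (7793261857,585777432)∘(62423,4692) = (62423·7793261857+177·4692·585777432, 62423·585777432+4692·7793261857) = (972957569736599,73131969270780)
n=4: (972957569736599,73131969270780)∘(62423,4692) = (62423·972957569736599+177·4692·73131969270780, 62423·73131969270780+4692·972957569736599) = (121469860743542176897,9130233834994022448)

62423 4692
7793261857 585777432
972957569736599 73131969270780
121469860743542176897 9130233834994022448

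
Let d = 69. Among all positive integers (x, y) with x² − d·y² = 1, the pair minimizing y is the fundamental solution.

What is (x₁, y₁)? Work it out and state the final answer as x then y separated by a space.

[8; 3,3,1,4,1,3,3,16] for √69; ℓ=8 ⇒ convergent index 7
step 0: (8, 1)  from 8·(1,0) + (0,1)
step 1: (25, 3)  from 3·(8,1) + (1,0)
…
step 3: (108, 13)  from 1·(83,10) + (25,3)
…
step 5: (623, 75)  from 1·(515,62) + (108,13)
step 6: (2384, 287)  from 3·(623,75) + (515,62)
step 7: (7775, 936)  from 3·(2384,287) + (623,75)
→ (7775, 936).  Check: 7775²=60450625, 69·936²=60450624, difference 1.

7775 936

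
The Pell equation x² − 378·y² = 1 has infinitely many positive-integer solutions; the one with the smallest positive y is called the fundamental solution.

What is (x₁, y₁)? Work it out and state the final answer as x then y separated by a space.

8749 450

√378 → a₀=19, period (2,3,1,4,1,3,2,38); ℓ=8 even so k=7
k=0  a_k=19  p_k/q_k = 19/1
k=1  a_k=2  p_k/q_k = 39/2
k=2  a_k=3  p_k/q_k = 136/7
k=3  a_k=1  p_k/q_k = 175/9
k=4  a_k=4  p_k/q_k = 836/43
…
k=6  a_k=3  p_k/q_k = 3869/199
k=7  a_k=2  p_k/q_k = 8749/450
→ (8749, 450).  Check: 8749²=76545001, 378·450²=76545000, difference 1.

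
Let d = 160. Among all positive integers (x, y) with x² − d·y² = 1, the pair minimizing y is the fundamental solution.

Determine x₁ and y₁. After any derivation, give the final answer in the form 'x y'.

721 57

d=160: √d = [12; 1,1,1,5,1,1,1,24] (ℓ=8, even), read p_7/q_7
k=0  a_k=12  p_k/q_k = 12/1
…
k=2  a_k=1  p_k/q_k = 25/2
k=3  a_k=1  p_k/q_k = 38/3
…
k=6  a_k=1  p_k/q_k = 468/37
k=7  a_k=1  p_k/q_k = 721/57
fundamental: x₁=721, y₁=57  (since 519841 − 160·3249 = 1)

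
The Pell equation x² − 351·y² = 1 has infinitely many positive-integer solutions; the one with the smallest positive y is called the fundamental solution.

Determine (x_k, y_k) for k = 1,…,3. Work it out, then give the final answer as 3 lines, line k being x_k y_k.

62425 3332
7793761249 416000200
973051091875225 51937624966668

√351 = [18; 1,2,1,3,2,2,2,3,1,2,1,36, …], period ℓ=12 (even) → k=11
k=0  a_k=18  p_k/q_k = 18/1
k=1  a_k=1  p_k/q_k = 19/1
…
k=3  a_k=1  p_k/q_k = 75/4
…
k=8  a_k=3  p_k/q_k = 12796/683
…
k=10  a_k=2  p_k/q_k = 45882/2449
k=11  a_k=1  p_k/q_k = 62425/3332
(x₁, y₁) = (62425, 3332);  62425² − 351·3332² = 1 ✓
(62425+3332√351)^2 = 7793761249 + 416000200√351
(62425+3332√351)^3 = 973051091875225 + 51937624966668√351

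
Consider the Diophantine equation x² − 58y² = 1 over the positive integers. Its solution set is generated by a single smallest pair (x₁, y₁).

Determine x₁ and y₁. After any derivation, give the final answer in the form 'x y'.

[7; 1,1,1,1,1,1,14] for √58; ℓ=7 ⇒ convergent index 13
k=0  a_k=7  p_k/q_k = 7/1
k=1  a_k=1  p_k/q_k = 8/1
k=2  a_k=1  p_k/q_k = 15/2
…
k=4  a_k=1  p_k/q_k = 38/5
k=5  a_k=1  p_k/q_k = 61/8
k=6  a_k=1  p_k/q_k = 99/13
k=7  a_k=14  p_k/q_k = 1447/190
…
k=11  a_k=1  p_k/q_k = 7532/989
k=12  a_k=1  p_k/q_k = 12071/1585
k=13  a_k=1  p_k/q_k = 19603/2574
(x₁, y₁) = (19603, 2574);  19603² − 58·2574² = 1 ✓

19603 2574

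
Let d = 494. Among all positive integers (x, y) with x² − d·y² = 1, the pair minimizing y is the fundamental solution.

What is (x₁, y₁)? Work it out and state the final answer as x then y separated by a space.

√494 = [22; 4,2,2,1,2,1,2,2,4,44, …], period ℓ=10 (even) → k=9
k=0  a_k=22  p_k/q_k = 22/1
…
k=2  a_k=2  p_k/q_k = 200/9
…
k=7  a_k=2  p_k/q_k = 6979/314
k=8  a_k=2  p_k/q_k = 16514/743
k=9  a_k=4  p_k/q_k = 73035/3286
fundamental: x₁=73035, y₁=3286  (since 5334111225 − 494·10797796 = 1)

73035 3286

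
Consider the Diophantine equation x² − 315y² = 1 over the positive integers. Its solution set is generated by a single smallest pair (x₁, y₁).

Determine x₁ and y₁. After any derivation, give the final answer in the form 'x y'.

71 4

√315 = [17; 1,2,1,34, …], period ℓ=4 (even) → k=3
k=0  a_k=17  p_k/q_k = 17/1
k=1  a_k=1  p_k/q_k = 18/1
k=2  a_k=2  p_k/q_k = 53/3
k=3  a_k=1  p_k/q_k = 71/4
(x₁, y₁) = (71, 4);  71² − 315·4² = 1 ✓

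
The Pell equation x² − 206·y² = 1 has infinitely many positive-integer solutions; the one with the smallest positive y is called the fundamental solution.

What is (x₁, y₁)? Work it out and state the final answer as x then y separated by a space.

59535 4148

√206 = [14; 2,1,5,14,5,1,2,28, …], period ℓ=8 (even) → k=7
i=0: a=14 ⇒ p=14, q=1
…
i=2: a=1 ⇒ p=43, q=3
i=3: a=5 ⇒ p=244, q=17
i=4: a=14 ⇒ p=3459, q=241
i=5: a=5 ⇒ p=17539, q=1222
i=6: a=1 ⇒ p=20998, q=1463
i=7: a=2 ⇒ p=59535, q=4148
(x₁, y₁) = (59535, 4148);  59535² − 206·4148² = 1 ✓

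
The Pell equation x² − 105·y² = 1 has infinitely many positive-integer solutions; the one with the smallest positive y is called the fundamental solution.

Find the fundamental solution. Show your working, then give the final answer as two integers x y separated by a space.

√105 → a₀=10, period (4,20); ℓ=2 even so k=1
step 0: (10, 1)  from 10·(1,0) + (0,1)
step 1: (41, 4)  from 4·(10,1) + (1,0)
fundamental: x₁=41, y₁=4  (since 1681 − 105·16 = 1)

41 4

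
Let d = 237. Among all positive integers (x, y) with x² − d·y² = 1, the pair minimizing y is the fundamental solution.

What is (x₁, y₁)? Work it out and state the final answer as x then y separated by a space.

228151 14820

[15; 2,1,1,7,10,7,1,1,2,30] for √237; ℓ=10 ⇒ convergent index 9
step 0: (15, 1)  from 15·(1,0) + (0,1)
step 1: (31, 2)  from 2·(15,1) + (1,0)
step 2: (46, 3)  from 1·(31,2) + (15,1)
step 3: (77, 5)  from 1·(46,3) + (31,2)
step 4: (585, 38)  from 7·(77,5) + (46,3)
…
step 6: (42074, 2733)  from 7·(5927,385) + (585,38)
step 7: (48001, 3118)  from 1·(42074,2733) + (5927,385)
step 8: (90075, 5851)  from 1·(48001,3118) + (42074,2733)
step 9: (228151, 14820)  from 2·(90075,5851) + (48001,3118)
fundamental: x₁=228151, y₁=14820  (since 52052878801 − 237·219632400 = 1)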